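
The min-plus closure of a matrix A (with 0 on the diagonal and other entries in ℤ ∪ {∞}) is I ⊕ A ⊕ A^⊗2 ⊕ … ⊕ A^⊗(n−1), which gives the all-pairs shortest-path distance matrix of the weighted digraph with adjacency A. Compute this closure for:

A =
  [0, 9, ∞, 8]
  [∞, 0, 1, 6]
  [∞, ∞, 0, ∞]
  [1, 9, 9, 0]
Closure =
  [0, 9, 10, 8]
  [7, 0, 1, 6]
  [∞, ∞, 0, ∞]
  [1, 9, 9, 0]

This is the Floyd-Warshall all-pairs shortest-path computation. For each intermediate vertex k = 0, 1, …, 3, update dist[i][j] ← min(dist[i][j], dist[i][k] + dist[k][j]). The final matrix gives, for each (i, j), the minimum total weight of any directed path from i to j (possibly empty when i = j).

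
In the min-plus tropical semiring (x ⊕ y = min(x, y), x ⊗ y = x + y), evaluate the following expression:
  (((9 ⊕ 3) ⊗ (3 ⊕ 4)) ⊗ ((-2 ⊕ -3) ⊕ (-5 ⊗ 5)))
(((9 ⊕ 3) ⊗ (3 ⊕ 4)) ⊗ ((-2 ⊕ -3) ⊕ (-5 ⊗ 5))) = 3

Expand innermost to outermost. Recall ⊕ takes the minimum of its arguments and ⊗ takes their sum. Working out the expression (((9 ⊕ 3) ⊗ (3 ⊕ 4)) ⊗ ((-2 ⊕ -3) ⊕ (-5 ⊗ 5))) gives 3.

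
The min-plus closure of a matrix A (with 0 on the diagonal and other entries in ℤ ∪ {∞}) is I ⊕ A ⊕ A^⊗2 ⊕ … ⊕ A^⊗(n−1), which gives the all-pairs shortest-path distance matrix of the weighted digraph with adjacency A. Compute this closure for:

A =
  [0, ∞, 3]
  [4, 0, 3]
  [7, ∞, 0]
Closure =
  [0, ∞, 3]
  [4, 0, 3]
  [7, ∞, 0]

This is the Floyd-Warshall all-pairs shortest-path computation. For each intermediate vertex k = 0, 1, …, 2, update dist[i][j] ← min(dist[i][j], dist[i][k] + dist[k][j]). The final matrix gives, for each (i, j), the minimum total weight of any directed path from i to j (possibly empty when i = j).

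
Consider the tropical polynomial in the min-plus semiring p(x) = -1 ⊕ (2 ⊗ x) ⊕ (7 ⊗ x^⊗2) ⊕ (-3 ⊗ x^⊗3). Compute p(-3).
p(-3) = -12

A tropical monomial a ⊗ x^⊗i evaluates to a + i · x. Evaluating each term at x = -3:
  Term 0 contributes -1 + 0 · -3 = -1
  Term 1 contributes 2 + 1 · -3 = -1
  Term 2 contributes 7 + 2 · -3 = 1
  Term 3 contributes -3 + 3 · -3 = -12
p(-3) = ⊕ of these = min[-1, -1, 1, -12] = -12.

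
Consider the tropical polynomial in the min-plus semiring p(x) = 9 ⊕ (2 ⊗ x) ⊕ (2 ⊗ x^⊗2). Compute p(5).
p(5) = 7

A tropical monomial a ⊗ x^⊗i evaluates to a + i · x. Evaluating each term at x = 5:
  Term 0 contributes 9 + 0 · 5 = 9
  Term 1 contributes 2 + 1 · 5 = 7
  Term 2 contributes 2 + 2 · 5 = 12
p(5) = ⊕ of these = min[9, 7, 12] = 7.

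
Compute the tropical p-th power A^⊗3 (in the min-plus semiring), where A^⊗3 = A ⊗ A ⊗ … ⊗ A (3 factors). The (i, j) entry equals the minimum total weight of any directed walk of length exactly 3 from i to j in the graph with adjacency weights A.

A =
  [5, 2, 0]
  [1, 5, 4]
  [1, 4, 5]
A^⊗3 =
  [5, 3, 1]
  [2, 5, 5]
  [2, 5, 5]

Each entry (A^⊗3)_ij equals the minimum over all length-3 walks i = v_0 → v_1 → … → v_3 = j of Σ_t A[v_t][v_{t+1}]. For example, for (i, j) = (0, 2) we minimise over 9 possible intermediate vertex sequences; the minimum is 1, attained along the walk 0 → 2 → 0 → 2.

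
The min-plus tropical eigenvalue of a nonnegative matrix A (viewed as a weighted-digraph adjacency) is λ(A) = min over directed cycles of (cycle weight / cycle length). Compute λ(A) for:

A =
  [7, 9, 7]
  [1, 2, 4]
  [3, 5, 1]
λ(A) = 1

Enumerate directed cycles and compute their means (weight / length). Sample:
  cycle 0 → 0: weight = 7, length = 1, mean = 7/1 ≈ 7.000
  cycle 1 → 1: weight = 2, length = 1, mean = 2/1 ≈ 2.000
  cycle 2 → 2: weight = 1, length = 1, mean = 1/1 ≈ 1.000
  cycle 0 → 1 → 0: weight = 10, length = 2, mean = 10/2 ≈ 5.000
  cycle 0 → 2 → 0: weight = 10, length = 2, mean = 10/2 ≈ 5.000
  cycle 1 → 0 → 1: weight = 10, length = 2, mean = 10/2 ≈ 5.000
Minimum mean = 1.000, attained e.g. along the cycle 2 → 2 with weight 1 and length 1. So λ(A) = 1/1 = 1.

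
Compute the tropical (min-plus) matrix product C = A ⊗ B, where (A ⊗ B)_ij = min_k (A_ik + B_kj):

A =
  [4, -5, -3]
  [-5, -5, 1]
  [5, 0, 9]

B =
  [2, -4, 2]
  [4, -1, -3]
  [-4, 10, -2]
A ⊗ B =
  [-7, -6, -8]
  [-3, -9, -8]
  [4, -1, -3]

Apply the min-plus product entry-by-entry:
  C[0][0] = min over k of (A[0][0] + B[0][0] = 4 + 2 = 6, A[0][1] + B[1][0] = -5 + 4 = -1, A[0][2] + B[2][0] = -3 + -4 = -7) = -7 (attained at k = 2)
  C[0][1] = min over k of (A[0][0] + B[0][1] = 4 + -4 = 0, A[0][1] + B[1][1] = -5 + -1 = -6, A[0][2] + B[2][1] = -3 + 10 = 7) = -6 (attained at k = 1)
  C[0][2] = min over k of (A[0][0] + B[0][2] = 4 + 2 = 6, A[0][1] + B[1][2] = -5 + -3 = -8, A[0][2] + B[2][2] = -3 + -2 = -5) = -8 (attained at k = 1)
  C[1][0] = min over k of (A[1][0] + B[0][0] = -5 + 2 = -3, A[1][1] + B[1][0] = -5 + 4 = -1, A[1][2] + B[2][0] = 1 + -4 = -3) = -3 (attained at k = 0)
  C[1][1] = min over k of (A[1][0] + B[0][1] = -5 + -4 = -9, A[1][1] + B[1][1] = -5 + -1 = -6, A[1][2] + B[2][1] = 1 + 10 = 11) = -9 (attained at k = 0)
  C[1][2] = min over k of (A[1][0] + B[0][2] = -5 + 2 = -3, A[1][1] + B[1][2] = -5 + -3 = -8, A[1][2] + B[2][2] = 1 + -2 = -1) = -8 (attained at k = 1)
  C[2][0] = min over k of (A[2][0] + B[0][0] = 5 + 2 = 7, A[2][1] + B[1][0] = 0 + 4 = 4, A[2][2] + B[2][0] = 9 + -4 = 5) = 4 (attained at k = 1)
  C[2][1] = min over k of (A[2][0] + B[0][1] = 5 + -4 = 1, A[2][1] + B[1][1] = 0 + -1 = -1, A[2][2] + B[2][1] = 9 + 10 = 19) = -1 (attained at k = 1)
  C[2][2] = min over k of (A[2][0] + B[0][2] = 5 + 2 = 7, A[2][1] + B[1][2] = 0 + -3 = -3, A[2][2] + B[2][2] = 9 + -2 = 7) = -3 (attained at k = 1)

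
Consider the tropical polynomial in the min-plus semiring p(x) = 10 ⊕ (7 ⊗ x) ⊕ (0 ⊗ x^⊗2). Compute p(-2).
p(-2) = -4

A tropical monomial a ⊗ x^⊗i evaluates to a + i · x. Evaluating each term at x = -2:
  Term 0 contributes 10 + 0 · -2 = 10
  Term 1 contributes 7 + 1 · -2 = 5
  Term 2 contributes 0 + 2 · -2 = -4
p(-2) = ⊕ of these = min[10, 5, -4] = -4.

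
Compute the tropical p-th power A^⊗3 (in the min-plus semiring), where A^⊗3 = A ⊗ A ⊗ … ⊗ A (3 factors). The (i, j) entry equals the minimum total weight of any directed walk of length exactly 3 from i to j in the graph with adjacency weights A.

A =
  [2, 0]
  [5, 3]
A^⊗3 =
  [6, 4]
  [9, 7]

Each entry (A^⊗3)_ij equals the minimum over all length-3 walks i = v_0 → v_1 → … → v_3 = j of Σ_t A[v_t][v_{t+1}]. For example, for (i, j) = (0, 1) we minimise over 4 possible intermediate vertex sequences; the minimum is 4, attained along the walk 0 → 0 → 0 → 1.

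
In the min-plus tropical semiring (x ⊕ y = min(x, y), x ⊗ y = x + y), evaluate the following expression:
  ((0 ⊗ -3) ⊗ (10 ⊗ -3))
((0 ⊗ -3) ⊗ (10 ⊗ -3)) = 4

Expand innermost to outermost. Recall ⊕ takes the minimum of its arguments and ⊗ takes their sum. Working out the expression ((0 ⊗ -3) ⊗ (10 ⊗ -3)) gives 4.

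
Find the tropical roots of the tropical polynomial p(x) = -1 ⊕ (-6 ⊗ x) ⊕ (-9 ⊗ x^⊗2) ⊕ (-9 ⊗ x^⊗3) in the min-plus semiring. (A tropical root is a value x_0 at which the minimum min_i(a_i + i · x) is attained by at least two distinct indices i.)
Roots: {0, 3, 5}

Each tropical root is a break point of the lower envelope of the lines y = a_i + i · x (there are 4 lines, with slopes 0, 1, ..., 3). Only the lines that attain the minimum somewhere contribute to roots; other lines are dominated. Here the surviving (envelope) indices are i = 3, i = 2, i = 1, i = 0.
Intersections between consecutive envelope lines give the roots: for adjacent envelope indices i < j the intersection is x = (a_i − a_j) / (j − i). Reading off the sorted break points: {0, 3, 5}.
Verification: at each break x_0, at least two indices attain the minimum of min_i(a_i + i · x_0).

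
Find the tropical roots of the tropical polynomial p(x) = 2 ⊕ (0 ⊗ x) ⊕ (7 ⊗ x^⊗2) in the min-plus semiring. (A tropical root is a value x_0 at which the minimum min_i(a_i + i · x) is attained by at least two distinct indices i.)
Roots: {-7, 2}

Each tropical root is a break point of the lower envelope of the lines y = a_i + i · x (there are 3 lines, with slopes 0, 1, ..., 2). Only the lines that attain the minimum somewhere contribute to roots; other lines are dominated. Here the surviving (envelope) indices are i = 2, i = 1, i = 0.
Intersections between consecutive envelope lines give the roots: for adjacent envelope indices i < j the intersection is x = (a_i − a_j) / (j − i). Reading off the sorted break points: {-7, 2}.
Verification: at each break x_0, at least two indices attain the minimum of min_i(a_i + i · x_0).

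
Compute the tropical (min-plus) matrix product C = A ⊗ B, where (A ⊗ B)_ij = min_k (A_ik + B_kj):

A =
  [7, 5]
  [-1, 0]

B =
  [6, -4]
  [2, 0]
A ⊗ B =
  [7, 3]
  [2, -5]

Apply the min-plus product entry-by-entry:
  C[0][0] = min over k of (A[0][0] + B[0][0] = 7 + 6 = 13, A[0][1] + B[1][0] = 5 + 2 = 7) = 7 (attained at k = 1)
  C[0][1] = min over k of (A[0][0] + B[0][1] = 7 + -4 = 3, A[0][1] + B[1][1] = 5 + 0 = 5) = 3 (attained at k = 0)
  C[1][0] = min over k of (A[1][0] + B[0][0] = -1 + 6 = 5, A[1][1] + B[1][0] = 0 + 2 = 2) = 2 (attained at k = 1)
  C[1][1] = min over k of (A[1][0] + B[0][1] = -1 + -4 = -5, A[1][1] + B[1][1] = 0 + 0 = 0) = -5 (attained at k = 0)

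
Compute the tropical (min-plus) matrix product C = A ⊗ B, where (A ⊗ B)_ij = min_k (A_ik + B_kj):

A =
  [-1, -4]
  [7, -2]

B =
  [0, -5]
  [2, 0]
A ⊗ B =
  [-2, -6]
  [0, -2]

Apply the min-plus product entry-by-entry:
  C[0][0] = min over k of (A[0][0] + B[0][0] = -1 + 0 = -1, A[0][1] + B[1][0] = -4 + 2 = -2) = -2 (attained at k = 1)
  C[0][1] = min over k of (A[0][0] + B[0][1] = -1 + -5 = -6, A[0][1] + B[1][1] = -4 + 0 = -4) = -6 (attained at k = 0)
  C[1][0] = min over k of (A[1][0] + B[0][0] = 7 + 0 = 7, A[1][1] + B[1][0] = -2 + 2 = 0) = 0 (attained at k = 1)
  C[1][1] = min over k of (A[1][0] + B[0][1] = 7 + -5 = 2, A[1][1] + B[1][1] = -2 + 0 = -2) = -2 (attained at k = 1)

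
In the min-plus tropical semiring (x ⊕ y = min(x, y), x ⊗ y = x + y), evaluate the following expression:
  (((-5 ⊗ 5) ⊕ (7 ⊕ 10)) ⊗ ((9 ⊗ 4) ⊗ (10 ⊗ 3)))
(((-5 ⊗ 5) ⊕ (7 ⊕ 10)) ⊗ ((9 ⊗ 4) ⊗ (10 ⊗ 3))) = 26

Expand innermost to outermost. Recall ⊕ takes the minimum of its arguments and ⊗ takes their sum. Working out the expression (((-5 ⊗ 5) ⊕ (7 ⊕ 10)) ⊗ ((9 ⊗ 4) ⊗ (10 ⊗ 3))) gives 26.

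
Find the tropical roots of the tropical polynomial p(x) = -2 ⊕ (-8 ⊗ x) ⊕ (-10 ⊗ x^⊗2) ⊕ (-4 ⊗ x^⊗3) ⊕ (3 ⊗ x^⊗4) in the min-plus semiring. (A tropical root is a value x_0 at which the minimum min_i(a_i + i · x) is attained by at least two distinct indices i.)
Roots: {-7, -6, 2, 6}

Each tropical root is a break point of the lower envelope of the lines y = a_i + i · x (there are 5 lines, with slopes 0, 1, ..., 4). Only the lines that attain the minimum somewhere contribute to roots; other lines are dominated. Here the surviving (envelope) indices are i = 4, i = 3, i = 2, i = 1, i = 0.
Intersections between consecutive envelope lines give the roots: for adjacent envelope indices i < j the intersection is x = (a_i − a_j) / (j − i). Reading off the sorted break points: {-7, -6, 2, 6}.
Verification: at each break x_0, at least two indices attain the minimum of min_i(a_i + i · x_0).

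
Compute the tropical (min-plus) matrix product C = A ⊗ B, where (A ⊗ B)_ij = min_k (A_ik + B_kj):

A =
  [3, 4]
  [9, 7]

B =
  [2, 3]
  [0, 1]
A ⊗ B =
  [4, 5]
  [7, 8]

Apply the min-plus product entry-by-entry:
  C[0][0] = min over k of (A[0][0] + B[0][0] = 3 + 2 = 5, A[0][1] + B[1][0] = 4 + 0 = 4) = 4 (attained at k = 1)
  C[0][1] = min over k of (A[0][0] + B[0][1] = 3 + 3 = 6, A[0][1] + B[1][1] = 4 + 1 = 5) = 5 (attained at k = 1)
  C[1][0] = min over k of (A[1][0] + B[0][0] = 9 + 2 = 11, A[1][1] + B[1][0] = 7 + 0 = 7) = 7 (attained at k = 1)
  C[1][1] = min over k of (A[1][0] + B[0][1] = 9 + 3 = 12, A[1][1] + B[1][1] = 7 + 1 = 8) = 8 (attained at k = 1)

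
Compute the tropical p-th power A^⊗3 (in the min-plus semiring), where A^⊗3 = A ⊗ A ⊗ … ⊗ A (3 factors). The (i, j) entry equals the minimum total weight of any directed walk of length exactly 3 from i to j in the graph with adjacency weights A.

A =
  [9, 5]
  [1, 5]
A^⊗3 =
  [11, 11]
  [7, 11]

Each entry (A^⊗3)_ij equals the minimum over all length-3 walks i = v_0 → v_1 → … → v_3 = j of Σ_t A[v_t][v_{t+1}]. For example, for (i, j) = (0, 1) we minimise over 4 possible intermediate vertex sequences; the minimum is 11, attained along the walk 0 → 1 → 0 → 1.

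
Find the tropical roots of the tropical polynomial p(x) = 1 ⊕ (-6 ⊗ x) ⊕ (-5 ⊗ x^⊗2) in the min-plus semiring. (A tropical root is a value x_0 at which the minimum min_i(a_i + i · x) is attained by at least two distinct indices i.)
Roots: {-1, 7}

Each tropical root is a break point of the lower envelope of the lines y = a_i + i · x (there are 3 lines, with slopes 0, 1, ..., 2). Only the lines that attain the minimum somewhere contribute to roots; other lines are dominated. Here the surviving (envelope) indices are i = 2, i = 1, i = 0.
Intersections between consecutive envelope lines give the roots: for adjacent envelope indices i < j the intersection is x = (a_i − a_j) / (j − i). Reading off the sorted break points: {-1, 7}.
Verification: at each break x_0, at least two indices attain the minimum of min_i(a_i + i · x_0).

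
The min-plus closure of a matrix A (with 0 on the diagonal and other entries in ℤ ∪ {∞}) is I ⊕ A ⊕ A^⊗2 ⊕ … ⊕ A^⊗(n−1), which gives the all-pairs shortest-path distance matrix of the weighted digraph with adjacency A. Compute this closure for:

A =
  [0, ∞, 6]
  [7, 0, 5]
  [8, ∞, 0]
Closure =
  [0, ∞, 6]
  [7, 0, 5]
  [8, ∞, 0]

This is the Floyd-Warshall all-pairs shortest-path computation. For each intermediate vertex k = 0, 1, …, 2, update dist[i][j] ← min(dist[i][j], dist[i][k] + dist[k][j]). The final matrix gives, for each (i, j), the minimum total weight of any directed path from i to j (possibly empty when i = j).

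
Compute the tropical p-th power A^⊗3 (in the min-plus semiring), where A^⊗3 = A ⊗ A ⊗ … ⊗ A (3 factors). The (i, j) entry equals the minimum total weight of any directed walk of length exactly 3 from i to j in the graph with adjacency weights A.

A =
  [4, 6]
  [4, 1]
A^⊗3 =
  [11, 8]
  [6, 3]

Each entry (A^⊗3)_ij equals the minimum over all length-3 walks i = v_0 → v_1 → … → v_3 = j of Σ_t A[v_t][v_{t+1}]. For example, for (i, j) = (0, 1) we minimise over 4 possible intermediate vertex sequences; the minimum is 8, attained along the walk 0 → 1 → 1 → 1.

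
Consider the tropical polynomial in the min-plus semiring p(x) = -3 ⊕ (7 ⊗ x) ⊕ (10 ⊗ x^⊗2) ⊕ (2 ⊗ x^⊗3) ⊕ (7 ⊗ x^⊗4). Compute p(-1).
p(-1) = -3

A tropical monomial a ⊗ x^⊗i evaluates to a + i · x. Evaluating each term at x = -1:
  Term 0 contributes -3 + 0 · -1 = -3
  Term 1 contributes 7 + 1 · -1 = 6
  Term 2 contributes 10 + 2 · -1 = 8
  Term 3 contributes 2 + 3 · -1 = -1
  Term 4 contributes 7 + 4 · -1 = 3
p(-1) = ⊕ of these = min[-3, 6, 8, -1, 3] = -3.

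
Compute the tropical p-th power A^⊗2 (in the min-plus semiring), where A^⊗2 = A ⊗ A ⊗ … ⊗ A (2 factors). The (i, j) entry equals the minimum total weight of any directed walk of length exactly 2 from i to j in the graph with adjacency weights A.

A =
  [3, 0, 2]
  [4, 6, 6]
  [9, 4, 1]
A^⊗2 =
  [4, 3, 3]
  [7, 4, 6]
  [8, 5, 2]

Each entry (A^⊗2)_ij equals the minimum over all length-2 walks i = v_0 → v_1 → … → v_2 = j of Σ_t A[v_t][v_{t+1}]. For example, for (i, j) = (0, 2) we minimise over 3 possible intermediate vertex sequences; the minimum is 3, attained along the walk 0 → 2 → 2.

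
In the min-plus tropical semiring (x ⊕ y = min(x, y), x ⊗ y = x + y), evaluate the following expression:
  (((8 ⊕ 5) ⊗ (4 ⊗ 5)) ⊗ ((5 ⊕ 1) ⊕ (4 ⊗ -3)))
(((8 ⊕ 5) ⊗ (4 ⊗ 5)) ⊗ ((5 ⊕ 1) ⊕ (4 ⊗ -3))) = 15

Expand innermost to outermost. Recall ⊕ takes the minimum of its arguments and ⊗ takes their sum. Working out the expression (((8 ⊕ 5) ⊗ (4 ⊗ 5)) ⊗ ((5 ⊕ 1) ⊕ (4 ⊗ -3))) gives 15.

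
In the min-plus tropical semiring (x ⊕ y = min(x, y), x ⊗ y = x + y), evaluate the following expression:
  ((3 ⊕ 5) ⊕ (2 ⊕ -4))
((3 ⊕ 5) ⊕ (2 ⊕ -4)) = -4

Expand innermost to outermost. Recall ⊕ takes the minimum of its arguments and ⊗ takes their sum. Working out the expression ((3 ⊕ 5) ⊕ (2 ⊕ -4)) gives -4.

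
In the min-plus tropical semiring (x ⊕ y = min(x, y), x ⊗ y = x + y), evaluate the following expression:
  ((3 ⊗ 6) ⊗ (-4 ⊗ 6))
((3 ⊗ 6) ⊗ (-4 ⊗ 6)) = 11

Expand innermost to outermost. Recall ⊕ takes the minimum of its arguments and ⊗ takes their sum. Working out the expression ((3 ⊗ 6) ⊗ (-4 ⊗ 6)) gives 11.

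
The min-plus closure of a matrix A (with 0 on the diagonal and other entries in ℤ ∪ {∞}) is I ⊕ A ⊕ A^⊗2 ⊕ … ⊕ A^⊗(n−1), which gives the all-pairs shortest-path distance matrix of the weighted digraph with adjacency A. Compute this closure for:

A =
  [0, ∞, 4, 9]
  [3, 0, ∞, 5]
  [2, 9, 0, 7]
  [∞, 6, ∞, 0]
Closure =
  [0, 13, 4, 9]
  [3, 0, 7, 5]
  [2, 9, 0, 7]
  [9, 6, 13, 0]

This is the Floyd-Warshall all-pairs shortest-path computation. For each intermediate vertex k = 0, 1, …, 3, update dist[i][j] ← min(dist[i][j], dist[i][k] + dist[k][j]). The final matrix gives, for each (i, j), the minimum total weight of any directed path from i to j (possibly empty when i = j).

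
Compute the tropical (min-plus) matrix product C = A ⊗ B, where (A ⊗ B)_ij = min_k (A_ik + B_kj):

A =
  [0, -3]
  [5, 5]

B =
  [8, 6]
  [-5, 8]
A ⊗ B =
  [-8, 5]
  [0, 11]

Apply the min-plus product entry-by-entry:
  C[0][0] = min over k of (A[0][0] + B[0][0] = 0 + 8 = 8, A[0][1] + B[1][0] = -3 + -5 = -8) = -8 (attained at k = 1)
  C[0][1] = min over k of (A[0][0] + B[0][1] = 0 + 6 = 6, A[0][1] + B[1][1] = -3 + 8 = 5) = 5 (attained at k = 1)
  C[1][0] = min over k of (A[1][0] + B[0][0] = 5 + 8 = 13, A[1][1] + B[1][0] = 5 + -5 = 0) = 0 (attained at k = 1)
  C[1][1] = min over k of (A[1][0] + B[0][1] = 5 + 6 = 11, A[1][1] + B[1][1] = 5 + 8 = 13) = 11 (attained at k = 0)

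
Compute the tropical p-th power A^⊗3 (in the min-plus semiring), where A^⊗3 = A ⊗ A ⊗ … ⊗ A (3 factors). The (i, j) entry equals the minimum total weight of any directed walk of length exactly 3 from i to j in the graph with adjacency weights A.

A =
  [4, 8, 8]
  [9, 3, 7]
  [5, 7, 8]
A^⊗3 =
  [12, 14, 16]
  [15, 9, 13]
  [13, 13, 17]

Each entry (A^⊗3)_ij equals the minimum over all length-3 walks i = v_0 → v_1 → … → v_3 = j of Σ_t A[v_t][v_{t+1}]. For example, for (i, j) = (0, 2) we minimise over 9 possible intermediate vertex sequences; the minimum is 16, attained along the walk 0 → 0 → 0 → 2.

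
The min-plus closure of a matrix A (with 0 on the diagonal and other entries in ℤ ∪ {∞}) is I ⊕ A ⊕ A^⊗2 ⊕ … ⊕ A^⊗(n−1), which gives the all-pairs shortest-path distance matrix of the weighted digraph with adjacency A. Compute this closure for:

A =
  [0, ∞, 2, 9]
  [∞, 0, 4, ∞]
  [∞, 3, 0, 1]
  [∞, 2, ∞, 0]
Closure =
  [0, 5, 2, 3]
  [∞, 0, 4, 5]
  [∞, 3, 0, 1]
  [∞, 2, 6, 0]

This is the Floyd-Warshall all-pairs shortest-path computation. For each intermediate vertex k = 0, 1, …, 3, update dist[i][j] ← min(dist[i][j], dist[i][k] + dist[k][j]). The final matrix gives, for each (i, j), the minimum total weight of any directed path from i to j (possibly empty when i = j).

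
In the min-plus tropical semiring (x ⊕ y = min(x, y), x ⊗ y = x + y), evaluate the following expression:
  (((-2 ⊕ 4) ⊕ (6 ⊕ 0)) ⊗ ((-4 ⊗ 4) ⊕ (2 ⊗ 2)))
(((-2 ⊕ 4) ⊕ (6 ⊕ 0)) ⊗ ((-4 ⊗ 4) ⊕ (2 ⊗ 2))) = -2

Expand innermost to outermost. Recall ⊕ takes the minimum of its arguments and ⊗ takes their sum. Working out the expression (((-2 ⊕ 4) ⊕ (6 ⊕ 0)) ⊗ ((-4 ⊗ 4) ⊕ (2 ⊗ 2))) gives -2.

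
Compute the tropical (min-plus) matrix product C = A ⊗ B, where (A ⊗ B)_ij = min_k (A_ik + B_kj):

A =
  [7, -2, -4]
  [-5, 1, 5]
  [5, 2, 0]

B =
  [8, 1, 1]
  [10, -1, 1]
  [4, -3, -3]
A ⊗ B =
  [0, -7, -7]
  [3, -4, -4]
  [4, -3, -3]

Apply the min-plus product entry-by-entry:
  C[0][0] = min over k of (A[0][0] + B[0][0] = 7 + 8 = 15, A[0][1] + B[1][0] = -2 + 10 = 8, A[0][2] + B[2][0] = -4 + 4 = 0) = 0 (attained at k = 2)
  C[0][1] = min over k of (A[0][0] + B[0][1] = 7 + 1 = 8, A[0][1] + B[1][1] = -2 + -1 = -3, A[0][2] + B[2][1] = -4 + -3 = -7) = -7 (attained at k = 2)
  C[0][2] = min over k of (A[0][0] + B[0][2] = 7 + 1 = 8, A[0][1] + B[1][2] = -2 + 1 = -1, A[0][2] + B[2][2] = -4 + -3 = -7) = -7 (attained at k = 2)
  C[1][0] = min over k of (A[1][0] + B[0][0] = -5 + 8 = 3, A[1][1] + B[1][0] = 1 + 10 = 11, A[1][2] + B[2][0] = 5 + 4 = 9) = 3 (attained at k = 0)
  C[1][1] = min over k of (A[1][0] + B[0][1] = -5 + 1 = -4, A[1][1] + B[1][1] = 1 + -1 = 0, A[1][2] + B[2][1] = 5 + -3 = 2) = -4 (attained at k = 0)
  C[1][2] = min over k of (A[1][0] + B[0][2] = -5 + 1 = -4, A[1][1] + B[1][2] = 1 + 1 = 2, A[1][2] + B[2][2] = 5 + -3 = 2) = -4 (attained at k = 0)
  C[2][0] = min over k of (A[2][0] + B[0][0] = 5 + 8 = 13, A[2][1] + B[1][0] = 2 + 10 = 12, A[2][2] + B[2][0] = 0 + 4 = 4) = 4 (attained at k = 2)
  C[2][1] = min over k of (A[2][0] + B[0][1] = 5 + 1 = 6, A[2][1] + B[1][1] = 2 + -1 = 1, A[2][2] + B[2][1] = 0 + -3 = -3) = -3 (attained at k = 2)
  C[2][2] = min over k of (A[2][0] + B[0][2] = 5 + 1 = 6, A[2][1] + B[1][2] = 2 + 1 = 3, A[2][2] + B[2][2] = 0 + -3 = -3) = -3 (attained at k = 2)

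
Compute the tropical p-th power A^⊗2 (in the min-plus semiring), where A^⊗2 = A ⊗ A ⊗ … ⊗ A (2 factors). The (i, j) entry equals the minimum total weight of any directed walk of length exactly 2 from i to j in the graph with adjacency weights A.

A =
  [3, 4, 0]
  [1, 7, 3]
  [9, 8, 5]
A^⊗2 =
  [5, 7, 3]
  [4, 5, 1]
  [9, 13, 9]

Each entry (A^⊗2)_ij equals the minimum over all length-2 walks i = v_0 → v_1 → … → v_2 = j of Σ_t A[v_t][v_{t+1}]. For example, for (i, j) = (0, 2) we minimise over 3 possible intermediate vertex sequences; the minimum is 3, attained along the walk 0 → 0 → 2.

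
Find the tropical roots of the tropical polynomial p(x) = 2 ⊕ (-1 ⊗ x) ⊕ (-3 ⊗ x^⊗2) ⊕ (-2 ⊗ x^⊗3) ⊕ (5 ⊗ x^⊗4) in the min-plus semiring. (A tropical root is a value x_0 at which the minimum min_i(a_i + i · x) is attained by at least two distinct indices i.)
Roots: {-7, -1, 2, 3}

Each tropical root is a break point of the lower envelope of the lines y = a_i + i · x (there are 5 lines, with slopes 0, 1, ..., 4). Only the lines that attain the minimum somewhere contribute to roots; other lines are dominated. Here the surviving (envelope) indices are i = 4, i = 3, i = 2, i = 1, i = 0.
Intersections between consecutive envelope lines give the roots: for adjacent envelope indices i < j the intersection is x = (a_i − a_j) / (j − i). Reading off the sorted break points: {-7, -1, 2, 3}.
Verification: at each break x_0, at least two indices attain the minimum of min_i(a_i + i · x_0).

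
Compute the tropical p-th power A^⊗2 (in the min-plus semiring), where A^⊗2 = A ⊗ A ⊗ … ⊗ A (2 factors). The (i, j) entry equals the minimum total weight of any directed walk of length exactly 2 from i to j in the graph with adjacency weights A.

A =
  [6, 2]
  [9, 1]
A^⊗2 =
  [11, 3]
  [10, 2]

Each entry (A^⊗2)_ij equals the minimum over all length-2 walks i = v_0 → v_1 → … → v_2 = j of Σ_t A[v_t][v_{t+1}]. For example, for (i, j) = (0, 1) we minimise over 2 possible intermediate vertex sequences; the minimum is 3, attained along the walk 0 → 1 → 1.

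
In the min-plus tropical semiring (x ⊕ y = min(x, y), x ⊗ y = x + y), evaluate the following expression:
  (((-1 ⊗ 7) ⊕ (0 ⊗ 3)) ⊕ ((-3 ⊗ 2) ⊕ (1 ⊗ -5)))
(((-1 ⊗ 7) ⊕ (0 ⊗ 3)) ⊕ ((-3 ⊗ 2) ⊕ (1 ⊗ -5))) = -4

Expand innermost to outermost. Recall ⊕ takes the minimum of its arguments and ⊗ takes their sum. Working out the expression (((-1 ⊗ 7) ⊕ (0 ⊗ 3)) ⊕ ((-3 ⊗ 2) ⊕ (1 ⊗ -5))) gives -4.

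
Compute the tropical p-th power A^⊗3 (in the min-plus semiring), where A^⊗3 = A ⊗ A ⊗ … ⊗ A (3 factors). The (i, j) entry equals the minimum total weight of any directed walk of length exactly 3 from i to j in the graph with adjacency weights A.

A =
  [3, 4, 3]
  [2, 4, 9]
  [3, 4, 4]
A^⊗3 =
  [9, 10, 9]
  [8, 9, 8]
  [9, 10, 9]

Each entry (A^⊗3)_ij equals the minimum over all length-3 walks i = v_0 → v_1 → … → v_3 = j of Σ_t A[v_t][v_{t+1}]. For example, for (i, j) = (0, 2) we minimise over 9 possible intermediate vertex sequences; the minimum is 9, attained along the walk 0 → 0 → 0 → 2.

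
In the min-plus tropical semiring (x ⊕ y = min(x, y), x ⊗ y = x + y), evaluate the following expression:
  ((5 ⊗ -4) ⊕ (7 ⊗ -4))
((5 ⊗ -4) ⊕ (7 ⊗ -4)) = 1

Expand innermost to outermost. Recall ⊕ takes the minimum of its arguments and ⊗ takes their sum. Working out the expression ((5 ⊗ -4) ⊕ (7 ⊗ -4)) gives 1.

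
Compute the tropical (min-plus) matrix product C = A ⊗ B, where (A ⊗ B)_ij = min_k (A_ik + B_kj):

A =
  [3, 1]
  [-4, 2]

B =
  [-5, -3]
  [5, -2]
A ⊗ B =
  [-2, -1]
  [-9, -7]

Apply the min-plus product entry-by-entry:
  C[0][0] = min over k of (A[0][0] + B[0][0] = 3 + -5 = -2, A[0][1] + B[1][0] = 1 + 5 = 6) = -2 (attained at k = 0)
  C[0][1] = min over k of (A[0][0] + B[0][1] = 3 + -3 = 0, A[0][1] + B[1][1] = 1 + -2 = -1) = -1 (attained at k = 1)
  C[1][0] = min over k of (A[1][0] + B[0][0] = -4 + -5 = -9, A[1][1] + B[1][0] = 2 + 5 = 7) = -9 (attained at k = 0)
  C[1][1] = min over k of (A[1][0] + B[0][1] = -4 + -3 = -7, A[1][1] + B[1][1] = 2 + -2 = 0) = -7 (attained at k = 0)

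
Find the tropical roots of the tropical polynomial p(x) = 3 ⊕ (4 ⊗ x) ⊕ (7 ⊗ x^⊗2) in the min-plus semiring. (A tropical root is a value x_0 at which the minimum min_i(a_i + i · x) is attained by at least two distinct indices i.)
Roots: {-3, -1}

Each tropical root is a break point of the lower envelope of the lines y = a_i + i · x (there are 3 lines, with slopes 0, 1, ..., 2). Only the lines that attain the minimum somewhere contribute to roots; other lines are dominated. Here the surviving (envelope) indices are i = 2, i = 1, i = 0.
Intersections between consecutive envelope lines give the roots: for adjacent envelope indices i < j the intersection is x = (a_i − a_j) / (j − i). Reading off the sorted break points: {-3, -1}.
Verification: at each break x_0, at least two indices attain the minimum of min_i(a_i + i · x_0).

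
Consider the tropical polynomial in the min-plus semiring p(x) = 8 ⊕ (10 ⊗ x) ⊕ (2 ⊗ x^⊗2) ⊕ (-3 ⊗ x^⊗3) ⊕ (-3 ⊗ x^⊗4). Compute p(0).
p(0) = -3

A tropical monomial a ⊗ x^⊗i evaluates to a + i · x. Evaluating each term at x = 0:
  Term 0 contributes 8 + 0 · 0 = 8
  Term 1 contributes 10 + 1 · 0 = 10
  Term 2 contributes 2 + 2 · 0 = 2
  Term 3 contributes -3 + 3 · 0 = -3
  Term 4 contributes -3 + 4 · 0 = -3
p(0) = ⊕ of these = min[8, 10, 2, -3, -3] = -3.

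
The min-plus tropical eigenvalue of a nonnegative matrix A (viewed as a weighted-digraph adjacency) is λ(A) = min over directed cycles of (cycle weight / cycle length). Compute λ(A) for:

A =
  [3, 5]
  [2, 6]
λ(A) = 3

Enumerate directed cycles and compute their means (weight / length). Sample:
  cycle 0 → 0: weight = 3, length = 1, mean = 3/1 ≈ 3.000
  cycle 1 → 1: weight = 6, length = 1, mean = 6/1 ≈ 6.000
  cycle 0 → 1 → 0: weight = 7, length = 2, mean = 7/2 ≈ 3.500
  cycle 1 → 0 → 1: weight = 7, length = 2, mean = 7/2 ≈ 3.500
Minimum mean = 3.000, attained e.g. along the cycle 0 → 0 with weight 3 and length 1. So λ(A) = 3/1 = 3.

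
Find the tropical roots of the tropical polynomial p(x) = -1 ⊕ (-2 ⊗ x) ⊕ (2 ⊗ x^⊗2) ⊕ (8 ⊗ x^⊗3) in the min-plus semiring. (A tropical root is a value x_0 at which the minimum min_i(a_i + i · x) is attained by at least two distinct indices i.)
Roots: {-6, -4, 1}

Each tropical root is a break point of the lower envelope of the lines y = a_i + i · x (there are 4 lines, with slopes 0, 1, ..., 3). Only the lines that attain the minimum somewhere contribute to roots; other lines are dominated. Here the surviving (envelope) indices are i = 3, i = 2, i = 1, i = 0.
Intersections between consecutive envelope lines give the roots: for adjacent envelope indices i < j the intersection is x = (a_i − a_j) / (j − i). Reading off the sorted break points: {-6, -4, 1}.
Verification: at each break x_0, at least two indices attain the minimum of min_i(a_i + i · x_0).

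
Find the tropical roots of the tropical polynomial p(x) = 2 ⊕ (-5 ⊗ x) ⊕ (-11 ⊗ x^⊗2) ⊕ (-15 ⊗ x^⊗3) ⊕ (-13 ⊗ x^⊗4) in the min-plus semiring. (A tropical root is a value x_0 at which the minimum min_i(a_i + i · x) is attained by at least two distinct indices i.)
Roots: {-2, 4, 6, 7}

Each tropical root is a break point of the lower envelope of the lines y = a_i + i · x (there are 5 lines, with slopes 0, 1, ..., 4). Only the lines that attain the minimum somewhere contribute to roots; other lines are dominated. Here the surviving (envelope) indices are i = 4, i = 3, i = 2, i = 1, i = 0.
Intersections between consecutive envelope lines give the roots: for adjacent envelope indices i < j the intersection is x = (a_i − a_j) / (j − i). Reading off the sorted break points: {-2, 4, 6, 7}.
Verification: at each break x_0, at least two indices attain the minimum of min_i(a_i + i · x_0).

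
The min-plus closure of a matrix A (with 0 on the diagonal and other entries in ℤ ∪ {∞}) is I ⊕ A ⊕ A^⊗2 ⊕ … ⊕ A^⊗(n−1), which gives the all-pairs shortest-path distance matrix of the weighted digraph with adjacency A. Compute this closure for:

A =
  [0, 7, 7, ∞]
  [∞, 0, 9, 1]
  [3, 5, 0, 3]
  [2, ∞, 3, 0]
Closure =
  [0, 7, 7, 8]
  [3, 0, 4, 1]
  [3, 5, 0, 3]
  [2, 8, 3, 0]

This is the Floyd-Warshall all-pairs shortest-path computation. For each intermediate vertex k = 0, 1, …, 3, update dist[i][j] ← min(dist[i][j], dist[i][k] + dist[k][j]). The final matrix gives, for each (i, j), the minimum total weight of any directed path from i to j (possibly empty when i = j).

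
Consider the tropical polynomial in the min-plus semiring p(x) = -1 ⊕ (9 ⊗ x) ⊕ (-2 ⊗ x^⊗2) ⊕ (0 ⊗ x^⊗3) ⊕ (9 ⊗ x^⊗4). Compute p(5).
p(5) = -1

A tropical monomial a ⊗ x^⊗i evaluates to a + i · x. Evaluating each term at x = 5:
  Term 0 contributes -1 + 0 · 5 = -1
  Term 1 contributes 9 + 1 · 5 = 14
  Term 2 contributes -2 + 2 · 5 = 8
  Term 3 contributes 0 + 3 · 5 = 15
  Term 4 contributes 9 + 4 · 5 = 29
p(5) = ⊕ of these = min[-1, 14, 8, 15, 29] = -1.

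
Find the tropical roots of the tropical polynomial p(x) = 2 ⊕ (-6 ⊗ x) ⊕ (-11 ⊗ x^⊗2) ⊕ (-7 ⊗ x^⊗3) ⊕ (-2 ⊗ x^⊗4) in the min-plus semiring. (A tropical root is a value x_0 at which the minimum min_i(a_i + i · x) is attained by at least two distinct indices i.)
Roots: {-5, -4, 5, 8}

Each tropical root is a break point of the lower envelope of the lines y = a_i + i · x (there are 5 lines, with slopes 0, 1, ..., 4). Only the lines that attain the minimum somewhere contribute to roots; other lines are dominated. Here the surviving (envelope) indices are i = 4, i = 3, i = 2, i = 1, i = 0.
Intersections between consecutive envelope lines give the roots: for adjacent envelope indices i < j the intersection is x = (a_i − a_j) / (j − i). Reading off the sorted break points: {-5, -4, 5, 8}.
Verification: at each break x_0, at least two indices attain the minimum of min_i(a_i + i · x_0).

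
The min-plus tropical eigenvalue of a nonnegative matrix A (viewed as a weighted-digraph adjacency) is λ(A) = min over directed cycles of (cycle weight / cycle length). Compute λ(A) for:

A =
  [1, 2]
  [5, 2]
λ(A) = 1

Enumerate directed cycles and compute their means (weight / length). Sample:
  cycle 0 → 0: weight = 1, length = 1, mean = 1/1 ≈ 1.000
  cycle 1 → 1: weight = 2, length = 1, mean = 2/1 ≈ 2.000
  cycle 0 → 1 → 0: weight = 7, length = 2, mean = 7/2 ≈ 3.500
  cycle 1 → 0 → 1: weight = 7, length = 2, mean = 7/2 ≈ 3.500
Minimum mean = 1.000, attained e.g. along the cycle 0 → 0 with weight 1 and length 1. So λ(A) = 1/1 = 1.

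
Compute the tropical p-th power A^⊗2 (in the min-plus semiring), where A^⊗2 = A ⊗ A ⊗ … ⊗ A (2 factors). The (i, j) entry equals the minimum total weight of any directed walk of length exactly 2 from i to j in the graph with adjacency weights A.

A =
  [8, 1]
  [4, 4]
A^⊗2 =
  [5, 5]
  [8, 5]

Each entry (A^⊗2)_ij equals the minimum over all length-2 walks i = v_0 → v_1 → … → v_2 = j of Σ_t A[v_t][v_{t+1}]. For example, for (i, j) = (0, 1) we minimise over 2 possible intermediate vertex sequences; the minimum is 5, attained along the walk 0 → 1 → 1.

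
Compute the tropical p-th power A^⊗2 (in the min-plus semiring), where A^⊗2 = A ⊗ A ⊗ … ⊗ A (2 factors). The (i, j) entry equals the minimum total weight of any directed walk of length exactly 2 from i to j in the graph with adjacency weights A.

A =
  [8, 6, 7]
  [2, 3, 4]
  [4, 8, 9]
A^⊗2 =
  [8, 9, 10]
  [5, 6, 7]
  [10, 10, 11]

Each entry (A^⊗2)_ij equals the minimum over all length-2 walks i = v_0 → v_1 → … → v_2 = j of Σ_t A[v_t][v_{t+1}]. For example, for (i, j) = (0, 2) we minimise over 3 possible intermediate vertex sequences; the minimum is 10, attained along the walk 0 → 1 → 2.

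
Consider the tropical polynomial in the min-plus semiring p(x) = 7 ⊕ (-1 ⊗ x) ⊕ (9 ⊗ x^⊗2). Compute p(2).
p(2) = 1

A tropical monomial a ⊗ x^⊗i evaluates to a + i · x. Evaluating each term at x = 2:
  Term 0 contributes 7 + 0 · 2 = 7
  Term 1 contributes -1 + 1 · 2 = 1
  Term 2 contributes 9 + 2 · 2 = 13
p(2) = ⊕ of these = min[7, 1, 13] = 1.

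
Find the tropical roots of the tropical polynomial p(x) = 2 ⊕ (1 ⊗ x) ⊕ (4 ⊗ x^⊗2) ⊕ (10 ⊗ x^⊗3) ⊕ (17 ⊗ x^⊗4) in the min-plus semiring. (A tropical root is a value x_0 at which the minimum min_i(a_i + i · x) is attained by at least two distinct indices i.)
Roots: {-7, -6, -3, 1}

Each tropical root is a break point of the lower envelope of the lines y = a_i + i · x (there are 5 lines, with slopes 0, 1, ..., 4). Only the lines that attain the minimum somewhere contribute to roots; other lines are dominated. Here the surviving (envelope) indices are i = 4, i = 3, i = 2, i = 1, i = 0.
Intersections between consecutive envelope lines give the roots: for adjacent envelope indices i < j the intersection is x = (a_i − a_j) / (j − i). Reading off the sorted break points: {-7, -6, -3, 1}.
Verification: at each break x_0, at least two indices attain the minimum of min_i(a_i + i · x_0).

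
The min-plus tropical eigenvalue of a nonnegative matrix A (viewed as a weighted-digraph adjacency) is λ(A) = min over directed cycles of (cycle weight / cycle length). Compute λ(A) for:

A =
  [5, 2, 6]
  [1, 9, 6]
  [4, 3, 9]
λ(A) = 3/2

Enumerate directed cycles and compute their means (weight / length). Sample:
  cycle 0 → 0: weight = 5, length = 1, mean = 5/1 ≈ 5.000
  cycle 1 → 1: weight = 9, length = 1, mean = 9/1 ≈ 9.000
  cycle 2 → 2: weight = 9, length = 1, mean = 9/1 ≈ 9.000
  cycle 0 → 1 → 0: weight = 3, length = 2, mean = 3/2 ≈ 1.500
  cycle 0 → 2 → 0: weight = 10, length = 2, mean = 10/2 ≈ 5.000
  cycle 1 → 0 → 1: weight = 3, length = 2, mean = 3/2 ≈ 1.500
Minimum mean = 1.500, attained e.g. along the cycle 0 → 1 → 0 with weight 3 and length 2. So λ(A) = 3/2 = 3/2.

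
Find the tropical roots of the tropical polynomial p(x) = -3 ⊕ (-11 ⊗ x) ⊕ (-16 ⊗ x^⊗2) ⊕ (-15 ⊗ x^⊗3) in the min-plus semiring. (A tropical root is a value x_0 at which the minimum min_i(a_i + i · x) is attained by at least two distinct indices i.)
Roots: {-1, 5, 8}

Each tropical root is a break point of the lower envelope of the lines y = a_i + i · x (there are 4 lines, with slopes 0, 1, ..., 3). Only the lines that attain the minimum somewhere contribute to roots; other lines are dominated. Here the surviving (envelope) indices are i = 3, i = 2, i = 1, i = 0.
Intersections between consecutive envelope lines give the roots: for adjacent envelope indices i < j the intersection is x = (a_i − a_j) / (j − i). Reading off the sorted break points: {-1, 5, 8}.
Verification: at each break x_0, at least two indices attain the minimum of min_i(a_i + i · x_0).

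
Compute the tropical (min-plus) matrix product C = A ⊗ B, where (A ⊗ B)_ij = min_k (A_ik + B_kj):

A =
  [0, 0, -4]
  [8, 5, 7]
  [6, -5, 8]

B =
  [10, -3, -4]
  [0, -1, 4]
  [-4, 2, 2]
A ⊗ B =
  [-8, -3, -4]
  [3, 4, 4]
  [-5, -6, -1]

Apply the min-plus product entry-by-entry:
  C[0][0] = min over k of (A[0][0] + B[0][0] = 0 + 10 = 10, A[0][1] + B[1][0] = 0 + 0 = 0, A[0][2] + B[2][0] = -4 + -4 = -8) = -8 (attained at k = 2)
  C[0][1] = min over k of (A[0][0] + B[0][1] = 0 + -3 = -3, A[0][1] + B[1][1] = 0 + -1 = -1, A[0][2] + B[2][1] = -4 + 2 = -2) = -3 (attained at k = 0)
  C[0][2] = min over k of (A[0][0] + B[0][2] = 0 + -4 = -4, A[0][1] + B[1][2] = 0 + 4 = 4, A[0][2] + B[2][2] = -4 + 2 = -2) = -4 (attained at k = 0)
  C[1][0] = min over k of (A[1][0] + B[0][0] = 8 + 10 = 18, A[1][1] + B[1][0] = 5 + 0 = 5, A[1][2] + B[2][0] = 7 + -4 = 3) = 3 (attained at k = 2)
  C[1][1] = min over k of (A[1][0] + B[0][1] = 8 + -3 = 5, A[1][1] + B[1][1] = 5 + -1 = 4, A[1][2] + B[2][1] = 7 + 2 = 9) = 4 (attained at k = 1)
  C[1][2] = min over k of (A[1][0] + B[0][2] = 8 + -4 = 4, A[1][1] + B[1][2] = 5 + 4 = 9, A[1][2] + B[2][2] = 7 + 2 = 9) = 4 (attained at k = 0)
  C[2][0] = min over k of (A[2][0] + B[0][0] = 6 + 10 = 16, A[2][1] + B[1][0] = -5 + 0 = -5, A[2][2] + B[2][0] = 8 + -4 = 4) = -5 (attained at k = 1)
  C[2][1] = min over k of (A[2][0] + B[0][1] = 6 + -3 = 3, A[2][1] + B[1][1] = -5 + -1 = -6, A[2][2] + B[2][1] = 8 + 2 = 10) = -6 (attained at k = 1)
  C[2][2] = min over k of (A[2][0] + B[0][2] = 6 + -4 = 2, A[2][1] + B[1][2] = -5 + 4 = -1, A[2][2] + B[2][2] = 8 + 2 = 10) = -1 (attained at k = 1)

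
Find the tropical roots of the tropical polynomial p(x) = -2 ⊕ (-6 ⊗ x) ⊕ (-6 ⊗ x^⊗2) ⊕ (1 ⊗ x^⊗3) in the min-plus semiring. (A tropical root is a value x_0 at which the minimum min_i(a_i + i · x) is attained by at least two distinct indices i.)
Roots: {-7, 0, 4}

Each tropical root is a break point of the lower envelope of the lines y = a_i + i · x (there are 4 lines, with slopes 0, 1, ..., 3). Only the lines that attain the minimum somewhere contribute to roots; other lines are dominated. Here the surviving (envelope) indices are i = 3, i = 2, i = 1, i = 0.
Intersections between consecutive envelope lines give the roots: for adjacent envelope indices i < j the intersection is x = (a_i − a_j) / (j − i). Reading off the sorted break points: {-7, 0, 4}.
Verification: at each break x_0, at least two indices attain the minimum of min_i(a_i + i · x_0).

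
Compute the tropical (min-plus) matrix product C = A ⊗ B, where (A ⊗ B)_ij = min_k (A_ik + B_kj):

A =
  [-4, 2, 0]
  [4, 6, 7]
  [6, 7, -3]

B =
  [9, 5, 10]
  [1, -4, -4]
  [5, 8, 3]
A ⊗ B =
  [3, -2, -2]
  [7, 2, 2]
  [2, 3, 0]

Apply the min-plus product entry-by-entry:
  C[0][0] = min over k of (A[0][0] + B[0][0] = -4 + 9 = 5, A[0][1] + B[1][0] = 2 + 1 = 3, A[0][2] + B[2][0] = 0 + 5 = 5) = 3 (attained at k = 1)
  C[0][1] = min over k of (A[0][0] + B[0][1] = -4 + 5 = 1, A[0][1] + B[1][1] = 2 + -4 = -2, A[0][2] + B[2][1] = 0 + 8 = 8) = -2 (attained at k = 1)
  C[0][2] = min over k of (A[0][0] + B[0][2] = -4 + 10 = 6, A[0][1] + B[1][2] = 2 + -4 = -2, A[0][2] + B[2][2] = 0 + 3 = 3) = -2 (attained at k = 1)
  C[1][0] = min over k of (A[1][0] + B[0][0] = 4 + 9 = 13, A[1][1] + B[1][0] = 6 + 1 = 7, A[1][2] + B[2][0] = 7 + 5 = 12) = 7 (attained at k = 1)
  C[1][1] = min over k of (A[1][0] + B[0][1] = 4 + 5 = 9, A[1][1] + B[1][1] = 6 + -4 = 2, A[1][2] + B[2][1] = 7 + 8 = 15) = 2 (attained at k = 1)
  C[1][2] = min over k of (A[1][0] + B[0][2] = 4 + 10 = 14, A[1][1] + B[1][2] = 6 + -4 = 2, A[1][2] + B[2][2] = 7 + 3 = 10) = 2 (attained at k = 1)
  C[2][0] = min over k of (A[2][0] + B[0][0] = 6 + 9 = 15, A[2][1] + B[1][0] = 7 + 1 = 8, A[2][2] + B[2][0] = -3 + 5 = 2) = 2 (attained at k = 2)
  C[2][1] = min over k of (A[2][0] + B[0][1] = 6 + 5 = 11, A[2][1] + B[1][1] = 7 + -4 = 3, A[2][2] + B[2][1] = -3 + 8 = 5) = 3 (attained at k = 1)
  C[2][2] = min over k of (A[2][0] + B[0][2] = 6 + 10 = 16, A[2][1] + B[1][2] = 7 + -4 = 3, A[2][2] + B[2][2] = -3 + 3 = 0) = 0 (attained at k = 2)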